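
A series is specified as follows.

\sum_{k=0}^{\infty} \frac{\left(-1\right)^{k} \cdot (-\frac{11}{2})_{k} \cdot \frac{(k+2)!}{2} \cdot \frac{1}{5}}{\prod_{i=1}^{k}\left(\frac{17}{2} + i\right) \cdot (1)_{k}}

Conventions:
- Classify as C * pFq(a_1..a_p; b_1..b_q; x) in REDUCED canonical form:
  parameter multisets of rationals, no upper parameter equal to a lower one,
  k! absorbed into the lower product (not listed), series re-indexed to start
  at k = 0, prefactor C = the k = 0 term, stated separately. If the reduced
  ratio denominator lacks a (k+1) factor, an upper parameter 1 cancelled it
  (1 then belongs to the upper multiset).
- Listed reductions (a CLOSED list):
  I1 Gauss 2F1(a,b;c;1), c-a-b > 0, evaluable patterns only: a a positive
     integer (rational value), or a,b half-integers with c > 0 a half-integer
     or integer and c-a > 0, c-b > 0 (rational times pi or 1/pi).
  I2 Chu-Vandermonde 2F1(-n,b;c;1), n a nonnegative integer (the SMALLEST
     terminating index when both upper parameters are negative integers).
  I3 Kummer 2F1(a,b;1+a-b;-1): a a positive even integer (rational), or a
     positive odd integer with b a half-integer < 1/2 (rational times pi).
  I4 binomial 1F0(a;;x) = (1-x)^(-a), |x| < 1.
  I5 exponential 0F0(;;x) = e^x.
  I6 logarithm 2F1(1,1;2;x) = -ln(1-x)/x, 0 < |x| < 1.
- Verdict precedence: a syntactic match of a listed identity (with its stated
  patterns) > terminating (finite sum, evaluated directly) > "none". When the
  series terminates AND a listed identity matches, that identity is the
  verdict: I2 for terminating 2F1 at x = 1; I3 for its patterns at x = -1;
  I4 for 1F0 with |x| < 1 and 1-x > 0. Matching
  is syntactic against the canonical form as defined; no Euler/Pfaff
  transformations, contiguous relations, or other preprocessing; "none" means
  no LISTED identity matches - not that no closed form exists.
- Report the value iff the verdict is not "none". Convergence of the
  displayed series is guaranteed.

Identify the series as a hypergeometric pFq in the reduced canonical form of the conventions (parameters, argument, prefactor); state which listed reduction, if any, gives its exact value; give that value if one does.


Canonical form: C = \frac{1}{5} times 2F1 with upper {-\frac{11}{2}, 3}, lower {\frac{19}{2}}, x = -1. Verdict at x = -1: the Kummer evaluation I3 matches (x = -1; c = \frac{19}{2} equals 1+a-b for upper {-\frac{11}{2}, 3}: listed pattern). Value: \frac{21879}{65536} \cdot \pi.

The tell: from the first term \frac{1}{5}: (1)_k (prefactor 1/5) is k! itself.
Adjacent-term ratio: r(k) = -1 * (k-\frac{11}{2}) (k+3) / [(k+\frac{19}{2}) (k+1)] ; factor over Q: parameters, x = -1, and C = \frac{1}{5}.


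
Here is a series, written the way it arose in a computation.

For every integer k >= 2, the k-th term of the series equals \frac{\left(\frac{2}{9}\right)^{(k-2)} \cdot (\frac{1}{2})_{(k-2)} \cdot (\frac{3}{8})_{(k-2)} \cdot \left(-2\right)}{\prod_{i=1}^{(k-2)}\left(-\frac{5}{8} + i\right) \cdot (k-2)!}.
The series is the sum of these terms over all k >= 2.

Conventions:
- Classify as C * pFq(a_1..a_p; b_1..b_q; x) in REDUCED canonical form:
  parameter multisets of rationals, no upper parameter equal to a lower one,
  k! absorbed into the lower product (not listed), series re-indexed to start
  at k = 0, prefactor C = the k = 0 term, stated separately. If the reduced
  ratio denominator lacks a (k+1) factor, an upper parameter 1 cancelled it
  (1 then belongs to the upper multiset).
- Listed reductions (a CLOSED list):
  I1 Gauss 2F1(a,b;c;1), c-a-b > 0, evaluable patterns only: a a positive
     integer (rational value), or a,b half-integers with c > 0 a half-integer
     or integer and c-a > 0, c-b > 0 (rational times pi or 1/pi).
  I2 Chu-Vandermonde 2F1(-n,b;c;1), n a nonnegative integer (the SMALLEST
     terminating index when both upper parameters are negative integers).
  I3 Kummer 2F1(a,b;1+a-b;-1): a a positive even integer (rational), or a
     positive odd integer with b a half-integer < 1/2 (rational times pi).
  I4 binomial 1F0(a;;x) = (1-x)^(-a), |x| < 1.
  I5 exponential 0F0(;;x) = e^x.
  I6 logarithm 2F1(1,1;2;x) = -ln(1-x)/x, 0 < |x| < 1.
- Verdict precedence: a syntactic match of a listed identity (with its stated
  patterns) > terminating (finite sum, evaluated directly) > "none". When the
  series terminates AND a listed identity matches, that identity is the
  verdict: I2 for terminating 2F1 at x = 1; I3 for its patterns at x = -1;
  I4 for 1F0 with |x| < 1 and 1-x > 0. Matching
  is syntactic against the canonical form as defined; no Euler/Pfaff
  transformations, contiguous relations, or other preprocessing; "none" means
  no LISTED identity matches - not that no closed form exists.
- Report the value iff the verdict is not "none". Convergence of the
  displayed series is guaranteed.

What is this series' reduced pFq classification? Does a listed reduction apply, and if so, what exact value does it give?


With C = -2: the canonical form is 1F0(\frac{1}{2}; -; \frac{2}{9}). Verdict (x = \frac{2}{9}): the I4 binomial reduction applies (the 1F0 binomial series: exponent -1/2, x = \frac{2}{9}). Hence: \left(-2\right) \cdot \left(\frac{7}{9}\right)^{-\frac{1}{2}}.

Key step: x = \frac{2}{9} and the lower running product (C = -2) is a rising factorial.
Ratio: r(k) = \frac{2}{9} * (k+\frac{1}{2}) / [(k+1)] - rational; roots negated = parameters, x = \frac{2}{9}, C = -2.


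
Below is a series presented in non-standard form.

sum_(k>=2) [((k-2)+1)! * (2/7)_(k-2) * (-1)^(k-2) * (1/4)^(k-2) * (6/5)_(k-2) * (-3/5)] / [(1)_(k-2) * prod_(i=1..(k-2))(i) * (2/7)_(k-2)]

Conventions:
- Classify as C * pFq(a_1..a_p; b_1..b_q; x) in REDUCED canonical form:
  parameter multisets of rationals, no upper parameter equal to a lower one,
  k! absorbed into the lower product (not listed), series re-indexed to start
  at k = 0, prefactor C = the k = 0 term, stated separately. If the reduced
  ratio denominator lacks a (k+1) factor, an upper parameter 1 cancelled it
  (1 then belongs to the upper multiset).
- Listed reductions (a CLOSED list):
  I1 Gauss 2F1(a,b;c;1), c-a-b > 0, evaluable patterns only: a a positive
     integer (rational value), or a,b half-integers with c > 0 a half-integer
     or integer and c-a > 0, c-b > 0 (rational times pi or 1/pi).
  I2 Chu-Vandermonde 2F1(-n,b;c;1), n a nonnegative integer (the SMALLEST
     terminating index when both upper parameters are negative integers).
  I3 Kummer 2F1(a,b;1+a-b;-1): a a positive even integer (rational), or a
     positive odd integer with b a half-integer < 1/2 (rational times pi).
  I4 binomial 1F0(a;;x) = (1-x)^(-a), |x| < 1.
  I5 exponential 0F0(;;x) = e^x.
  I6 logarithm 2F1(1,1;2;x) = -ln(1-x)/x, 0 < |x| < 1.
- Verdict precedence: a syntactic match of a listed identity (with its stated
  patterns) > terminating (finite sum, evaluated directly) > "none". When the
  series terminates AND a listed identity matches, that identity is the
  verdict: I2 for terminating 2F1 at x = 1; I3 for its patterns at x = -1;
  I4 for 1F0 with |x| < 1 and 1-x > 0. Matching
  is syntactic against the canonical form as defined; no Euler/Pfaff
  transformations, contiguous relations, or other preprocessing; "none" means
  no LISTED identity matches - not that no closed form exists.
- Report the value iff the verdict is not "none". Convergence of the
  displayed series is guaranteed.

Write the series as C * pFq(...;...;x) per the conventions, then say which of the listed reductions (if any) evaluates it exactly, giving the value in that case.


The series (x = -1/4) is 2F1: upper {6/5, 2}, lower {1}, prefactor -3/5. Verdict: none - at argument -1/4 the multisets {6/5, 2} ; {1} match no listed identity.

The tell: x = (-1/4) and the (-1)^k factor (C = -3/5, x = -1/4) folds into the argument's sign.
Consecutive-term ratio: r(k) = (-1/4) * (k+6/5) (k+2) / [(k+1) (k+1)] ; factor over Q: parameters, x = (-1/4), and C = -3/5.


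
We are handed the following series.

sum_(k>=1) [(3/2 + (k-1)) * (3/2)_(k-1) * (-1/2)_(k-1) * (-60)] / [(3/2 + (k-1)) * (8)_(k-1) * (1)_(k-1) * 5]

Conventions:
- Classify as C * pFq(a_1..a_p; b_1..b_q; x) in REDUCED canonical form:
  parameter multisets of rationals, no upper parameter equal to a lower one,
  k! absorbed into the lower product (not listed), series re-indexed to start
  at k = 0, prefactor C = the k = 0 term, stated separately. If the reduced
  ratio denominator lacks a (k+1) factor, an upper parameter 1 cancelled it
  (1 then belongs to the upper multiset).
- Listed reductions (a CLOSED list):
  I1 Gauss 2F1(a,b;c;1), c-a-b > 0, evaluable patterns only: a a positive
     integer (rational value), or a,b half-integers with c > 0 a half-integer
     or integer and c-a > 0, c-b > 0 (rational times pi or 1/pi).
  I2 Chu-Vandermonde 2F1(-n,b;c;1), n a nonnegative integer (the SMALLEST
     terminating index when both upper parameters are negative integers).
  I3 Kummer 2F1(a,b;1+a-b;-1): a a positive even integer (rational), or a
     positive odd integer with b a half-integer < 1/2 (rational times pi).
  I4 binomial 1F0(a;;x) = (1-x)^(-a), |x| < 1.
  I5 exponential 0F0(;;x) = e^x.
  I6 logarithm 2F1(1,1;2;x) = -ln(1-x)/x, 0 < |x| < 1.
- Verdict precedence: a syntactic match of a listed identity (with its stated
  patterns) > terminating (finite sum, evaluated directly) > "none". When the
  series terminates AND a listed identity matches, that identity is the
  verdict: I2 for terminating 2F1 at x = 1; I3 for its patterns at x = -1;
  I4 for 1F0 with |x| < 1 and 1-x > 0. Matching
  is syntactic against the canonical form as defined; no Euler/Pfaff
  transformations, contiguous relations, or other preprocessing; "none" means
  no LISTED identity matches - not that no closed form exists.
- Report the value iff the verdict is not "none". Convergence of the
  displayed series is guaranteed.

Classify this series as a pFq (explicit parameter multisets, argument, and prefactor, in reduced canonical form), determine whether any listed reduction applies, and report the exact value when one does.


Classification (C = -12): 2F1 with upper {-1/2, 3/2}, lower {8}, argument x = 1. Verdict: the half-integer Gauss pattern (I1) matches (x = 1; upper {-1/2, 3/2} half-integers, c = 8 in the evaluable pattern). Its exact value is (-16777216/495495) / pi.

Structural cue: from the first term -12: (1)_k (prefactor -12) is k! itself.
Consecutive-term ratio: r(k) = 1 * (k-1/2) (k+3/2) / [(k+8) (k+1)] ; factor over Q: parameters, x = 1, and C = -12.


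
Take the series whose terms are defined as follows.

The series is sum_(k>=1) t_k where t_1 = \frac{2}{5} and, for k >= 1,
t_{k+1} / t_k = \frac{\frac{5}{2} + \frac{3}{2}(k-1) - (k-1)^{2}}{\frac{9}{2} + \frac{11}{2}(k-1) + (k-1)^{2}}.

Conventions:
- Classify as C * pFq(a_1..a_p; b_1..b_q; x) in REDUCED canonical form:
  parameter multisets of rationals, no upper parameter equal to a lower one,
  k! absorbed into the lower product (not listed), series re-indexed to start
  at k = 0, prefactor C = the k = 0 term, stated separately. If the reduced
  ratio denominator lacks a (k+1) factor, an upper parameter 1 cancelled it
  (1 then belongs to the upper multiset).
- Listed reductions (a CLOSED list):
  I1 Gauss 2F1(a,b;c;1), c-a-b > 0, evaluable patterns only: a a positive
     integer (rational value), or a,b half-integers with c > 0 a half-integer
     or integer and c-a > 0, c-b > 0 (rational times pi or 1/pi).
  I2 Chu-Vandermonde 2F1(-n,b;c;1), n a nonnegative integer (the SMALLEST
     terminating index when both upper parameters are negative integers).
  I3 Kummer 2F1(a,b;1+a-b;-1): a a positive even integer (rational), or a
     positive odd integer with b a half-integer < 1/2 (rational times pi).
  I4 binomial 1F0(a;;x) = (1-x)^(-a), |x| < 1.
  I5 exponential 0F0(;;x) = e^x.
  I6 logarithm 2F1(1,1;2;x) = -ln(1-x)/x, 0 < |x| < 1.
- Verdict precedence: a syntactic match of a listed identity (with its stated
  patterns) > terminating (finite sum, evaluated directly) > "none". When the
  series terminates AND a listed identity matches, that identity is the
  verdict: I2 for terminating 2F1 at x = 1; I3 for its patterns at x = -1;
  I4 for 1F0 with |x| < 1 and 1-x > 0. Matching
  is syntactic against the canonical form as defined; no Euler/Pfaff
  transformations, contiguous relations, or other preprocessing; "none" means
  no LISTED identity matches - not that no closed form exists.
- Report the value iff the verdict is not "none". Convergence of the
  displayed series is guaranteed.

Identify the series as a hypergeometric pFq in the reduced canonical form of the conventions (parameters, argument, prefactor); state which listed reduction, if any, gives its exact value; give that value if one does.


The series (x = -1) is 2F1: upper {-\frac{5}{2}, 1}, lower {\frac{9}{2}}, prefactor \frac{2}{5}. Verdict at x = -1: Kummer (I3) matches (x = -1; c = \frac{9}{2} equals 1+a-b for upper {-\frac{5}{2}, 1}: listed pattern). Exact value: \frac{7}{32} \cdot \pi.

The tell: x = -1 and roots of the ratio polynomials (C = 2/5) are the negated parameters.
Ratio: r(k) = -1 * (k-\frac{5}{2}) (k+1) / [(k+\frac{9}{2}) (k+1)] - poly over poly, x = -1 from leading terms; C = \frac{2}{5} at k = 0.


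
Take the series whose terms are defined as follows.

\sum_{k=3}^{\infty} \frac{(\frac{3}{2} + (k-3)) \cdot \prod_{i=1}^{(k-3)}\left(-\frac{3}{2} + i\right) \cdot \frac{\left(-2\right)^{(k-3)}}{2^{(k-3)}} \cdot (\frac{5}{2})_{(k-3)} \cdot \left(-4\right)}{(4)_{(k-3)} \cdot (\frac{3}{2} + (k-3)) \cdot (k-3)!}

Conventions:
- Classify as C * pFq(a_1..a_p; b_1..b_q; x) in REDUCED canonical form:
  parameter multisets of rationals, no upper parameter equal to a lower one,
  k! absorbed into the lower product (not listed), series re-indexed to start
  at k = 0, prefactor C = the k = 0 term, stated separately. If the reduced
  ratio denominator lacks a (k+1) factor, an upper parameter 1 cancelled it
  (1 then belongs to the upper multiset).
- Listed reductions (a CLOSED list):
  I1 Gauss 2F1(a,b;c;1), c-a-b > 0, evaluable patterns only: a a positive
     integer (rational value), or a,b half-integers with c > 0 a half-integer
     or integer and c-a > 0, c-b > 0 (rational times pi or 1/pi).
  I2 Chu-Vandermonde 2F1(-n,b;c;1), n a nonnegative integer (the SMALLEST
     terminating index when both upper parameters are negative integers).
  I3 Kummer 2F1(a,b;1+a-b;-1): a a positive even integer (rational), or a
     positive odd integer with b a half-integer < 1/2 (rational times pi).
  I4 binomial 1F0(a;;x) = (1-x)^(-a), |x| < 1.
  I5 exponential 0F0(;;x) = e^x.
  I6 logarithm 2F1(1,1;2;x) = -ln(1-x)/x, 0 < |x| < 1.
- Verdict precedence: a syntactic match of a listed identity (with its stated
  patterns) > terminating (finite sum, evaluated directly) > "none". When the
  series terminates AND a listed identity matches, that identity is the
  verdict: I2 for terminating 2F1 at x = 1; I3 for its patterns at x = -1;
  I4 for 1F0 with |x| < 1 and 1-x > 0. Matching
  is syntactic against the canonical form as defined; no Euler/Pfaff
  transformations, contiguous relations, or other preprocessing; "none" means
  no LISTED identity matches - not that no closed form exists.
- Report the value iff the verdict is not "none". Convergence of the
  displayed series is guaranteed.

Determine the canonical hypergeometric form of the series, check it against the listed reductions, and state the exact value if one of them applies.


x = -1 here; the reduced form reads 2F1, upper {-\frac{1}{2}, \frac{5}{2}}, lower {4}, C = -4. Verdict: none (x = -1): each listed identity misses the multisets {-\frac{1}{2}, \frac{5}{2}} ; {4}.

First insight: with t_0 = -4, the running product (prefactor -4) telescopes to a rising factorial.
Adjacent-term ratio: r(k) = -1 * (k-\frac{1}{2}) (k+\frac{5}{2}) / [(k+4) (k+1)] - rational in k, leading ratio -1; with t_0 = -4, classification follows.


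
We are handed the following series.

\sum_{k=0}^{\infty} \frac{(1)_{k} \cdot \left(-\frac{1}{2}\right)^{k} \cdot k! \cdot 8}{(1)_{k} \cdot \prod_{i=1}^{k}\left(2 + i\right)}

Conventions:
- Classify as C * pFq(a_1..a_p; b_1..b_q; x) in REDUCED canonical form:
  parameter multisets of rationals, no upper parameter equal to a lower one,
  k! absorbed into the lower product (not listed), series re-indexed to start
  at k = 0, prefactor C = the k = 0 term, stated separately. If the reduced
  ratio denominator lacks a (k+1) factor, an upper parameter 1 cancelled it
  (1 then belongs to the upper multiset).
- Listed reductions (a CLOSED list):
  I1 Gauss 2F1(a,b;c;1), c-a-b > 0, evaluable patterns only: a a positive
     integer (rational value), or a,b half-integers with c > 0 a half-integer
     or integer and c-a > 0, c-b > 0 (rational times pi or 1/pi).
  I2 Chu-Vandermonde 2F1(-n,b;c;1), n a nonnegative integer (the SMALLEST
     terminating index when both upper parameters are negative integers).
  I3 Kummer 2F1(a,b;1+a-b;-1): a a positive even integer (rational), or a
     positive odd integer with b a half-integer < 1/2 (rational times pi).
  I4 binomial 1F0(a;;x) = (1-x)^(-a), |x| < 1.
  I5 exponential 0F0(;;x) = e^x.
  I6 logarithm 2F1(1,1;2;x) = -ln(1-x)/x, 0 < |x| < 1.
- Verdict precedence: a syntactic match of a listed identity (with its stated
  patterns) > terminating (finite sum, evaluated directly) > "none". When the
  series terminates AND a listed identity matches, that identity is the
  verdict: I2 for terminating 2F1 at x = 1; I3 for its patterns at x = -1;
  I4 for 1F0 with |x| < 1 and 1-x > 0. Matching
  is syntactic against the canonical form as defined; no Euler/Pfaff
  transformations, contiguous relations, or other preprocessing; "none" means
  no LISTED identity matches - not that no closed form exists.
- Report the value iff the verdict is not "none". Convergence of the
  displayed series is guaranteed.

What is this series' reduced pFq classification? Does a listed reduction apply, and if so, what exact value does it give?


Key step: from the first term 8: the lower running product (C = 8, x = -1/2) is a rising factorial.
Step ratio: r(k) = -\frac{1}{2} * (k+1) (k+1) / [(k+3) (k+1)] ; factor over Q: parameters, x = -\frac{1}{2}, and C = 8.

This is 8 * 2F1(1, 1; 3; -\frac{1}{2}) in reduced canonical form. Verdict: no listed reduction: x = -\frac{1}{2} and upper {1, 1} fail every I1-I6 pattern.


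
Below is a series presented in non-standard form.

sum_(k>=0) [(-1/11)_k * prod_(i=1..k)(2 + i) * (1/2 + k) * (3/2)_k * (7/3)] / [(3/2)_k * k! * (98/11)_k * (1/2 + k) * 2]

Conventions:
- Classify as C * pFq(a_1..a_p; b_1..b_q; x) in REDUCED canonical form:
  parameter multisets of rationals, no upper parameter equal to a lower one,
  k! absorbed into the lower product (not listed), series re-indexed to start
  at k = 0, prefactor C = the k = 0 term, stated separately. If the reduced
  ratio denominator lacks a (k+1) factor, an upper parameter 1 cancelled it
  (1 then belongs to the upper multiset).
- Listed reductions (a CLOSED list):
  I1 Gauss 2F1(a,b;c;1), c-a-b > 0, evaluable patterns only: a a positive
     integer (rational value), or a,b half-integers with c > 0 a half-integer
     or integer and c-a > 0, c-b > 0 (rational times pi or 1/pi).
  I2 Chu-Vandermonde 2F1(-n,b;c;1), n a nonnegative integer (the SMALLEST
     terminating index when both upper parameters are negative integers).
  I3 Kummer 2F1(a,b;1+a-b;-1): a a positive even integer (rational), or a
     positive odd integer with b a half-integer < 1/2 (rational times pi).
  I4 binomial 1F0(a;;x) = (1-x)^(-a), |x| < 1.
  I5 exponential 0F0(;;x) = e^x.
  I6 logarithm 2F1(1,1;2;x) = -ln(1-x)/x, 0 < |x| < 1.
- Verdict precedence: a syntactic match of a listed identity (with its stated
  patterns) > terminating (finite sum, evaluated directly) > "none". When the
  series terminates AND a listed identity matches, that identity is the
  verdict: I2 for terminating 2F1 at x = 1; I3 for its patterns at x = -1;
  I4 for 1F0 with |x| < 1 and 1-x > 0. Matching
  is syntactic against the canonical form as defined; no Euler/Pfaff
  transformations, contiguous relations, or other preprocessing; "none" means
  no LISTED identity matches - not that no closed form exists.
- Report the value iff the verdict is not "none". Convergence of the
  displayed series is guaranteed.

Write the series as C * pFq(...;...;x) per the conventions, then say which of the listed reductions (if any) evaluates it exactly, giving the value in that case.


With C = 7/6: the canonical form is 2F1(-1/11, 3; 98/11; 1). Verdict: this is the Gauss summation I1 (x = 1: the Gamma ratio telescopes since c-a-b = 6 > 0 and a = 3 in Z>0). Exact value: 35815/31944.

Key observation: x = 1 and the parameter 3/2 appears in both the upper and lower lists and cancels (alongside the other common factor).
Ratio: r(k) = 1 * (k-1/11) (k+3) / [(k+98/11) (k+1)] - rational in k, leading ratio 1; with t_0 = 7/6, classification follows.


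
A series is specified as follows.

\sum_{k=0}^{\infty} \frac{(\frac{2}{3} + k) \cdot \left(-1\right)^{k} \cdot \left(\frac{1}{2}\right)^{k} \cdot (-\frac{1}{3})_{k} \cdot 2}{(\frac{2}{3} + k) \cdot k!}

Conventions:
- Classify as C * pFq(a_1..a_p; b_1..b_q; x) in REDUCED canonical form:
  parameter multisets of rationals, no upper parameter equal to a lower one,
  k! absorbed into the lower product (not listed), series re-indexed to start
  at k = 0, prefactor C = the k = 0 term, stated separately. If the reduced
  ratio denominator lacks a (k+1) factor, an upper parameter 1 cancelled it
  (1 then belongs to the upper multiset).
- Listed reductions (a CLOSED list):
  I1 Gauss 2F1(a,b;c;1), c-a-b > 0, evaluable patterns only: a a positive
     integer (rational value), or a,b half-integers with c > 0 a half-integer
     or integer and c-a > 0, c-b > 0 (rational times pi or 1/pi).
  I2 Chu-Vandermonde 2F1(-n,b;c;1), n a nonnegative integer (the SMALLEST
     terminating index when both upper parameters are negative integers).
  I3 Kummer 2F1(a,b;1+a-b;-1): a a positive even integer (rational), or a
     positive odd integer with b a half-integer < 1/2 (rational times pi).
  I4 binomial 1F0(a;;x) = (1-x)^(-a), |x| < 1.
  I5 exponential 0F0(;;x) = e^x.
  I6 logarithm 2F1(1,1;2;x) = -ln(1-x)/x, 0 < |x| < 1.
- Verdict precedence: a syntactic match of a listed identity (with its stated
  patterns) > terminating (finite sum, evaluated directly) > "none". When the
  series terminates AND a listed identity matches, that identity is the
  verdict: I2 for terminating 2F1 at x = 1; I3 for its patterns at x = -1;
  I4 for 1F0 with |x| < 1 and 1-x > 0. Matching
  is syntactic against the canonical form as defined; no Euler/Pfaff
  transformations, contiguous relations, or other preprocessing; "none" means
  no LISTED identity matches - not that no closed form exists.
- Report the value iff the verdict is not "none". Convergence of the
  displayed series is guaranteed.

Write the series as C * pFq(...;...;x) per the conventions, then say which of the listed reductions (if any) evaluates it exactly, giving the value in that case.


With C = 2: the canonical form is 1F0(-\frac{1}{3}; -; -\frac{1}{2}). Verdict at x = -\frac{1}{2}: the I4 binomial reduction matches (the 1F0 binomial series: exponent 1/3, x = -\frac{1}{2}). Hence: 2 \cdot \left(\frac{3}{2}\right)^{\frac{1}{3}}.

Key observation: t_0 = 2 here, and the factor k + 2/3 cancels (top and bottom), leaving prefactor 2.
Term ratio: r(k) = -\frac{1}{2} * (k-\frac{1}{3}) / [(k+1)] - poly over poly, x = -\frac{1}{2} from leading terms; C = 2 at k = 0.


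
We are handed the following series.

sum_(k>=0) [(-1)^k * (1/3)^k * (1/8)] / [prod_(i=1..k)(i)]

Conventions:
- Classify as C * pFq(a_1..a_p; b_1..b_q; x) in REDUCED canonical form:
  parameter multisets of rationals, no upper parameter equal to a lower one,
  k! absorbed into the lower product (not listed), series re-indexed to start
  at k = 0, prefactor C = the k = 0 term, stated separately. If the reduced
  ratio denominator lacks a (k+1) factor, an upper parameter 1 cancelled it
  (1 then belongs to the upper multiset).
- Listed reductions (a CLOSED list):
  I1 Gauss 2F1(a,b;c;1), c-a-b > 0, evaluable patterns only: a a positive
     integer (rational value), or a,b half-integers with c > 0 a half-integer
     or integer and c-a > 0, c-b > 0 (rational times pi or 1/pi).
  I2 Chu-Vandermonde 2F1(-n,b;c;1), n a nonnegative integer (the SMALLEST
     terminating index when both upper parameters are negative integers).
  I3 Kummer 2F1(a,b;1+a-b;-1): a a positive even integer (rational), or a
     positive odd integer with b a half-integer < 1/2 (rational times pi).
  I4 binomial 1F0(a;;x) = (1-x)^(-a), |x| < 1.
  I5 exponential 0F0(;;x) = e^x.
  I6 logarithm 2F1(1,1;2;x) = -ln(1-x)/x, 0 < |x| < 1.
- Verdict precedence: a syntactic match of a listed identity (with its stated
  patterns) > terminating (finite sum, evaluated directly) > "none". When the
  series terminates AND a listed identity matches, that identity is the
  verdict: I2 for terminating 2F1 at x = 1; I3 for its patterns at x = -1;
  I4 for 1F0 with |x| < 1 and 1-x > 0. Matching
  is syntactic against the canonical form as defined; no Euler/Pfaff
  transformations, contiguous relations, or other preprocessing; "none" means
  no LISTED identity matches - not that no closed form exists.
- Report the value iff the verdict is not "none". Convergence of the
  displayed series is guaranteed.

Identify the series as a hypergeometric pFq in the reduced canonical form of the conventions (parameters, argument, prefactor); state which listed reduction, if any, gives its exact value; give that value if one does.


Canonical form: C = 1/8 times 0F0 with upper {-}, lower {-}, x = -1/3. Verdict: the exponential series (I5) applies (the 0F0 exponential series at x = -1/3). Its exact value is (1/8) * e^(-1/3).

Structural cue: t_0 = 1/8 here, and the product of the first k integers (C = 1/8) is k!.
Adjacent-term ratio: r(k) = (-1/3) * 1 / [(k+1)] - rational; roots negated = parameters, x = (-1/3), C = 1/8.


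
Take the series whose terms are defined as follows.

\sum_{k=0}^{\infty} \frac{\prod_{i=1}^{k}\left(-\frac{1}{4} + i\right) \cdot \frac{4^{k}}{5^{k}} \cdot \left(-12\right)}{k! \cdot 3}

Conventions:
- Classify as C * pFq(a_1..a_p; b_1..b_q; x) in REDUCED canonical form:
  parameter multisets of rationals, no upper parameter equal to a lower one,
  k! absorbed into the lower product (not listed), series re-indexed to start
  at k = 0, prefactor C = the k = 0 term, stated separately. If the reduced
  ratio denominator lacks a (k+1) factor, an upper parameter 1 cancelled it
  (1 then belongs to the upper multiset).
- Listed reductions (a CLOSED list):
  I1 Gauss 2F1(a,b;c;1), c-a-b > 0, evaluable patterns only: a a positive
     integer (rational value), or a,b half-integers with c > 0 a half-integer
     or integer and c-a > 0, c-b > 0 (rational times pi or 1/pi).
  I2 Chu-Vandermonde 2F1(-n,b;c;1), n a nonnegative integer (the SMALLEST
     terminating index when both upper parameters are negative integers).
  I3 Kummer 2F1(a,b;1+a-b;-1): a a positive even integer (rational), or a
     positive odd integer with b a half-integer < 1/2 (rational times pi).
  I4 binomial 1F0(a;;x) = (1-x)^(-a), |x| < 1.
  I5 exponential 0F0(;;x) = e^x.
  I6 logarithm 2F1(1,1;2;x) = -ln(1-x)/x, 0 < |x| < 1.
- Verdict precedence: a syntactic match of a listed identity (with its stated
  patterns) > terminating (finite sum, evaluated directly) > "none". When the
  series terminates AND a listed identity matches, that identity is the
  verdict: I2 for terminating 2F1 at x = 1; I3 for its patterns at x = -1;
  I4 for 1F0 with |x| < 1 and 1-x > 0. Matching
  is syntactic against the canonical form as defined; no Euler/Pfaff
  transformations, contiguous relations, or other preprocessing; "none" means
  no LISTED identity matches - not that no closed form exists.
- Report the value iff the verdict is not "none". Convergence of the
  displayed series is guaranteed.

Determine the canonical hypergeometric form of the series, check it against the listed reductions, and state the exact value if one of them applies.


The series (x = \frac{4}{5}) is 1F0: upper {\frac{3}{4}}, lower {-}, prefactor -4. Verdict: binomial (I4) applies (the 1F0 binomial series: exponent -3/4, x = \frac{4}{5}). Sum: \left(-4\right) \cdot \left(\frac{1}{5}\right)^{-\frac{3}{4}}.

Key observation: x = \frac{4}{5} and the running product (C = -4) telescopes to a rising factorial.
Step ratio: r(k) = \frac{4}{5} * (k+\frac{3}{4}) / [(k+1)] ; factor over Q: parameters, x = \frac{4}{5}, and C = -4.


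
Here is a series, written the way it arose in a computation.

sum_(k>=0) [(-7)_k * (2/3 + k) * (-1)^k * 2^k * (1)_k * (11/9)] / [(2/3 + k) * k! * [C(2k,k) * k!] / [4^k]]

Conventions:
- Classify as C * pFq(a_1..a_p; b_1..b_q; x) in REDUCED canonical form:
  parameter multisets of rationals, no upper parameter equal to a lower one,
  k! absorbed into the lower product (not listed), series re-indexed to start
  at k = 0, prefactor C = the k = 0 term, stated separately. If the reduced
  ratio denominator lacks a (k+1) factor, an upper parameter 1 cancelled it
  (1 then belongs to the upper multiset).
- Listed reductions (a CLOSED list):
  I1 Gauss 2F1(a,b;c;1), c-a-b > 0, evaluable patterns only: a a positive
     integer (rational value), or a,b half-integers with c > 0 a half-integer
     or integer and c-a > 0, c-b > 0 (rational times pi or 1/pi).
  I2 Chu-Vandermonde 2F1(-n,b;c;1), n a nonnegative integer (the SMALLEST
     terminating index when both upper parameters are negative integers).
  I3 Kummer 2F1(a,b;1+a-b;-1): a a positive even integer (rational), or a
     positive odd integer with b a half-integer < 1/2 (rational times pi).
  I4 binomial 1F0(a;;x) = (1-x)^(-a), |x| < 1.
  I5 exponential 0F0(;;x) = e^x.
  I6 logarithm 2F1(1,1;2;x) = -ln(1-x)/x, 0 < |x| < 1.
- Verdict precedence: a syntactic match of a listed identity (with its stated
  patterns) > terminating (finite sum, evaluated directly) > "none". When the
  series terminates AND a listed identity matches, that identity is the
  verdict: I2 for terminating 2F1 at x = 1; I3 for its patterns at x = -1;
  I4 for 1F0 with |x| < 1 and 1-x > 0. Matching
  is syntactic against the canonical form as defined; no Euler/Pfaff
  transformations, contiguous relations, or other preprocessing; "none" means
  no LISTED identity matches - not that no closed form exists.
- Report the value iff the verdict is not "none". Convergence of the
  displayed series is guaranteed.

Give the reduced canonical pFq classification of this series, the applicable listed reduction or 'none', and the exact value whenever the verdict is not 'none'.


The series (x = -2) is 2F1: upper {-7, 1}, lower {1/2}, prefactor 11/9. Verdict: terminating at k = 7: the factor (-7)_k kills every later term; summing the 8 survivors is exact. Hence: 1219027/117.

Key step: t_0 = 11/9 here, and the (-1)^k factor (C = 11/9, x = -2) folds into the argument's sign.
Term ratio: r(k) = (-2) * (k-7) (k+1) / [(k+1/2) (k+1)] - rational in k, leading ratio (-2); with t_0 = 11/9, classification follows.


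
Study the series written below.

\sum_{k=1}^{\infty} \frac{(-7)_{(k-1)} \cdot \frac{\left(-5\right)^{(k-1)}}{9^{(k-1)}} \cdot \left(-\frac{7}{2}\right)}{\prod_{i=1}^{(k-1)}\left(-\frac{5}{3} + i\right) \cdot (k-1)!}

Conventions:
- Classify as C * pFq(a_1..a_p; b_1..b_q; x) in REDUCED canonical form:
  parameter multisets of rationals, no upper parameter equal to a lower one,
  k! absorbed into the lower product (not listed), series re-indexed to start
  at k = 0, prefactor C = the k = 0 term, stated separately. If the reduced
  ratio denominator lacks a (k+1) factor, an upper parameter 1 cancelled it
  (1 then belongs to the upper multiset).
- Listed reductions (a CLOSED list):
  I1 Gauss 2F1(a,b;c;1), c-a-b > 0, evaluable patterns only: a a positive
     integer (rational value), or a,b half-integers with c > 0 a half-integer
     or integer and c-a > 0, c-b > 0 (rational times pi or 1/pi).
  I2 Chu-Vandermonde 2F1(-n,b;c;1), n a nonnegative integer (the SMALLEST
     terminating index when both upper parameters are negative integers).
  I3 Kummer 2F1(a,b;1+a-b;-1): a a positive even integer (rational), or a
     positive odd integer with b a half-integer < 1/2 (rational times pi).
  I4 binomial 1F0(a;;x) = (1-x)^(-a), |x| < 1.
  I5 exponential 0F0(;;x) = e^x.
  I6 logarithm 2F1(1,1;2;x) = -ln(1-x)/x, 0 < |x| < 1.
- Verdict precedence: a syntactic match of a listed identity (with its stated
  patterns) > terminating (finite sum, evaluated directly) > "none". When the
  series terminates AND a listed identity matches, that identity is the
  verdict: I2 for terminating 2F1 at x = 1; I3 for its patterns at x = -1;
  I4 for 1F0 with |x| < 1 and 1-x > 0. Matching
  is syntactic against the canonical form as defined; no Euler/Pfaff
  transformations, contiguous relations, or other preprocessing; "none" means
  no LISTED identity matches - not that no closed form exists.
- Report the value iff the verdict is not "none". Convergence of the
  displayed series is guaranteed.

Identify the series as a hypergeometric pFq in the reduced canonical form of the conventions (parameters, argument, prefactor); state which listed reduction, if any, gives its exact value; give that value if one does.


The series (x = -\frac{5}{9}) is 1F1: upper {-7}, lower {-\frac{2}{3}}, prefactor -\frac{7}{2}. Verdict: terminating. With -7 upstairs the series is a 8-term polynomial sum; evaluated term by term. Sum: \frac{3035519593}{14556672}.

Key observation: x = -\frac{5}{9} and the two geometric factors (C = -7/2, x = -5/9) combine into one argument.
Adjacent-term ratio: r(k) = -\frac{5}{9} * (k-7) / [(k-\frac{2}{3}) (k+1)] - rational in k. x = -\frac{5}{9}; t_0 = -\frac{7}{2}; negate the roots.


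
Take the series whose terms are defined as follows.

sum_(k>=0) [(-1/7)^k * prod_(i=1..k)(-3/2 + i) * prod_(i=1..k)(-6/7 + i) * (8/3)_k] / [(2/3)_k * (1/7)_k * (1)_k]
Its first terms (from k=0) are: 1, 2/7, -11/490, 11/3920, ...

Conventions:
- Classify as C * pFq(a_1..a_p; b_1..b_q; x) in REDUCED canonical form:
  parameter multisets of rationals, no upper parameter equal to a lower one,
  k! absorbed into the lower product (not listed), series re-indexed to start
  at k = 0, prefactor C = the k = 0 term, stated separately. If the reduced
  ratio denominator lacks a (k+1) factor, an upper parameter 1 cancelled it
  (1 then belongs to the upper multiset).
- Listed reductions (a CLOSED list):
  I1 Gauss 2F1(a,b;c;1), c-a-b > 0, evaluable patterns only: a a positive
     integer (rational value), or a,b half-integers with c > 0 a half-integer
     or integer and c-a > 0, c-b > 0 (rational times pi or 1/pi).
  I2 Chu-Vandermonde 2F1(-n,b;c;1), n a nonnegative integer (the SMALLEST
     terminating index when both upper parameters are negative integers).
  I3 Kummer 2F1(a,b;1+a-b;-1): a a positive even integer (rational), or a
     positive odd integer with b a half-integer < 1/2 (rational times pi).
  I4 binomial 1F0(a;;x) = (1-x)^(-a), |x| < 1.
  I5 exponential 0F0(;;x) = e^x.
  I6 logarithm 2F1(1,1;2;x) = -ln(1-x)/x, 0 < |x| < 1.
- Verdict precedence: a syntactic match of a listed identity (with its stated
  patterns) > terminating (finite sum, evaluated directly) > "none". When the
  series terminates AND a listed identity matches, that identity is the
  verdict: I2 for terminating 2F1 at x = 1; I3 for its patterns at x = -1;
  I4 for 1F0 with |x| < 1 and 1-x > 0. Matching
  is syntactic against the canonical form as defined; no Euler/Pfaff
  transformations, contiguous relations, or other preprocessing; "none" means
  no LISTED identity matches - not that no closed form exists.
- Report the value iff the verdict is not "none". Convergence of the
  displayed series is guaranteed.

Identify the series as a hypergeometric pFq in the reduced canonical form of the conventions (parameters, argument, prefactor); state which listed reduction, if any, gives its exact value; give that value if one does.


This is 1 * 2F1(-1/2, 8/3; 2/3; -1/7) in reduced canonical form. Verdict: none. Every listed pattern misses the 2F1 form at -1/7, upper {-1/2, 8/3}.

The tell: x = (-1/7) and the running product (C = 1) telescopes to a rising factorial.
Step ratio: r(k) = (-1/7) * (k-1/2) (k+8/3) / [(k+2/3) (k+1)] - poly over poly, x = (-1/7) from leading terms; C = 1 at k = 0.


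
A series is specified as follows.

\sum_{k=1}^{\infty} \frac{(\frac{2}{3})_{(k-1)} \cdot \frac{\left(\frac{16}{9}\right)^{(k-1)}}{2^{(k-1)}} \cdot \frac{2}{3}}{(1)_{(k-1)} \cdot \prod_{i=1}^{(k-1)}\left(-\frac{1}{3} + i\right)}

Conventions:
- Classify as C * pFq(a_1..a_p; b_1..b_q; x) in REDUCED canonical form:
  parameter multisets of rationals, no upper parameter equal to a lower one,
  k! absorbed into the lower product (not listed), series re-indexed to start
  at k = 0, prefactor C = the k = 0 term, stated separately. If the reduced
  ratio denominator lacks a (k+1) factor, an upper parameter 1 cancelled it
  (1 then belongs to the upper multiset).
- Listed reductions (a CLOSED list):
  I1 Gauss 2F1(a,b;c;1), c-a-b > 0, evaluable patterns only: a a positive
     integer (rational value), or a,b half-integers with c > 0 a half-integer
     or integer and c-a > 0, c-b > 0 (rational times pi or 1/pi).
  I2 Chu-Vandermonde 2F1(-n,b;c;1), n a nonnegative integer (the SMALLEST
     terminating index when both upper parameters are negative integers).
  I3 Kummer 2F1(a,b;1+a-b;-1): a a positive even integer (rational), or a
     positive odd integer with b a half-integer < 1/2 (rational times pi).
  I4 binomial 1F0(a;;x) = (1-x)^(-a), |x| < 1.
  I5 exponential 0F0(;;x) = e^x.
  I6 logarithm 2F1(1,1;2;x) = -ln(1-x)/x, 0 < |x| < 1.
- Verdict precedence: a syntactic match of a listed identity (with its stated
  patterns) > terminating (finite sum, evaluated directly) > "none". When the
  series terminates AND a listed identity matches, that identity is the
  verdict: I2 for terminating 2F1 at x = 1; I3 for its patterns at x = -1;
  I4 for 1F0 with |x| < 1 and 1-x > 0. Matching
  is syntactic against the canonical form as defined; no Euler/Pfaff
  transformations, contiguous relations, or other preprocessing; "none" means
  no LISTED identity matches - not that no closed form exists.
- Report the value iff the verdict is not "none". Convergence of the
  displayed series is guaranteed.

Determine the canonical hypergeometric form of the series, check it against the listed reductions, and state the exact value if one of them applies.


Classification (C = \frac{2}{3}): 0F0 with upper {-}, lower {-}, argument x = \frac{8}{9}. Verdict (x = \frac{8}{9}): the I5 exponential reduction applies (the 0F0 exponential series at x = \frac{8}{9}). Its exact value is \frac{2}{3} \cdot e^{\frac{8}{9}}.

First insight: from the first term \frac{2}{3}: (1)_k (C = 2/3) is k! itself.
Adjacent-term ratio: r(k) = \frac{8}{9} * 1 / [(k+1)] - rational; roots negated = parameters, x = \frac{8}{9}, C = \frac{2}{3}.


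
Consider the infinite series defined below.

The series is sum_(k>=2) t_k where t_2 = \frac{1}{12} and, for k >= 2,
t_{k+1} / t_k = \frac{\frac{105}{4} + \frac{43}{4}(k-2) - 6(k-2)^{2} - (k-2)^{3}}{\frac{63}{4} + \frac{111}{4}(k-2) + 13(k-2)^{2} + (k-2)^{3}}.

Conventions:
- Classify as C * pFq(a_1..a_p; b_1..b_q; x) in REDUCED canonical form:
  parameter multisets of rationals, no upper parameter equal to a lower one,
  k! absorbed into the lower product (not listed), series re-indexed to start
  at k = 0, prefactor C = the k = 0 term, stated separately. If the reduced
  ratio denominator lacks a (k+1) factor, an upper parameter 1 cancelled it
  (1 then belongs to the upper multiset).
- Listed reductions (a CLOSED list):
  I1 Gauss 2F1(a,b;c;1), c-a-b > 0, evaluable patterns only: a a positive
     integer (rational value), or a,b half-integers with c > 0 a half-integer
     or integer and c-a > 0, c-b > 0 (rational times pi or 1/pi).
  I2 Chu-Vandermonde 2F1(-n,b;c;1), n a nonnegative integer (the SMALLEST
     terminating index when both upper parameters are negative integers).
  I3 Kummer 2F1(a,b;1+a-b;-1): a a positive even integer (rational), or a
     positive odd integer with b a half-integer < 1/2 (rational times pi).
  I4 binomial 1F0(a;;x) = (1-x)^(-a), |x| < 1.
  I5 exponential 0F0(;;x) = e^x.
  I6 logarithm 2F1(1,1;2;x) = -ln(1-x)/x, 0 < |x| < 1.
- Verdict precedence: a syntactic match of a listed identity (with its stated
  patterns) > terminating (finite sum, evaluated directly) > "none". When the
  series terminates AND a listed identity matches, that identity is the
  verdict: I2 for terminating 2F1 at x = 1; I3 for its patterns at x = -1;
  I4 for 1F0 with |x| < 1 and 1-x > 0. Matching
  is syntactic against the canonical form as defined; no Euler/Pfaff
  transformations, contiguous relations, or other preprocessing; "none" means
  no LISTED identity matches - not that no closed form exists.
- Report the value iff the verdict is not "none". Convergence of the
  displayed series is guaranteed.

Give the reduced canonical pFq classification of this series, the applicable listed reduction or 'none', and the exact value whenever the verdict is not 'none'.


Reduced: x = -1, 2F1, upper = {-\frac{5}{2}, 7}, lower = {\frac{21}{2}}, C = \frac{1}{12}. Verdict (x = -1): the Kummer evaluation I3 applies (x = -1; c = \frac{21}{2} equals 1+a-b for upper {-\frac{5}{2}, 7}: listed pattern). Sum: \frac{1616615}{16777216} \cdot \pi.

Key step: t_0 = \frac{1}{12} here, and the expanded ratio factors over Q; prefactor 1/12, roots give parameters.
Step ratio: r(k) = -1 * (k-\frac{5}{2}) (k+7) / [(k+\frac{21}{2}) (k+1)] - poly over poly, x = -1 from leading terms; C = \frac{1}{12} at k = 0.
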